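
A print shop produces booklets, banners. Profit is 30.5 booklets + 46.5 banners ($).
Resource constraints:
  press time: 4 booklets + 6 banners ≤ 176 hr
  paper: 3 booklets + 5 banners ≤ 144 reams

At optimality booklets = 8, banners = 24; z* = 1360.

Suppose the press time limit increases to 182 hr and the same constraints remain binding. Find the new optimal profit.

At the optimum: press time uses 176 of 176 (binding); paper uses 144 of 144 (binding).
From A_Bᵀ y = c: 4·y_press time + 3·y_paper = 30.5; 6·y_press time + 5·y_paper = 46.5.
Solving: y_press time = 6.5, y_paper = 1.5.
Δz = y_press time·Δb = 6.5 × (6) = 39, so new z* = 1360 + 39 = 1399.

1399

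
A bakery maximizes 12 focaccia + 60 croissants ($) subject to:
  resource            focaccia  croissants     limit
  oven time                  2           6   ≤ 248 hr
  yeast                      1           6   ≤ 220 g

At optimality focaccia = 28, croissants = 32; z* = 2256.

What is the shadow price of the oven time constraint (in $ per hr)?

2

At the optimum: oven time uses 248 of 248 (binding); yeast uses 220 of 220 (binding).
From A_Bᵀ y = c: 2·y_oven time + 1·y_yeast = 12; 6·y_oven time + 6·y_yeast = 60.
→ y_oven time = 2 and y_yeast = 8.
Shadow price of oven time = 2.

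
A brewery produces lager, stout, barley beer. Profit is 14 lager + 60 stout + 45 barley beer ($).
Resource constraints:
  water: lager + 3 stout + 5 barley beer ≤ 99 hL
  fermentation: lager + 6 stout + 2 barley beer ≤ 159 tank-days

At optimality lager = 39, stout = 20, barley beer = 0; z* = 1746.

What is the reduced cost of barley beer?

-7

Check each constraint at x*: water 99/99 (tight); fermentation 159/159 (tight).
From A_Bᵀ y = c: 1·y_water + 1·y_fermentation = 14; 3·y_water + 6·y_fermentation = 60.
Solving: y_water = 8, y_fermentation = 6.
Reduced cost of barley beer: c₃ − yᵀa₃ = 45 − (8·5 + 6·2) = 45 − 52 = -7.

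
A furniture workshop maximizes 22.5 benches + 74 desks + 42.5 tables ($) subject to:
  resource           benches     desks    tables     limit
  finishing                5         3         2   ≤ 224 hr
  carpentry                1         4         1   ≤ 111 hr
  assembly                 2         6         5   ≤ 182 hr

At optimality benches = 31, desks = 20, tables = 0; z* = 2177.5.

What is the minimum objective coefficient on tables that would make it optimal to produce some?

46.5

At the optimum: finishing uses 215 of 224 (slack = 9); carpentry uses 111 of 111 (binding); assembly uses 182 of 182 (binding).
By complementary slackness, y = 0 for the non-binding constraint.
Dual feasibility on the basic columns requires 1·y_carpentry + 2·y_assembly = 22.5, 4·y_carpentry + 6·y_assembly = 74.
→ y_carpentry = 6.5 and y_assembly = 8.
tables enters the basis when its profit ≥ yᵀa₃ = 6.5·1 + 8·5 = 46.5.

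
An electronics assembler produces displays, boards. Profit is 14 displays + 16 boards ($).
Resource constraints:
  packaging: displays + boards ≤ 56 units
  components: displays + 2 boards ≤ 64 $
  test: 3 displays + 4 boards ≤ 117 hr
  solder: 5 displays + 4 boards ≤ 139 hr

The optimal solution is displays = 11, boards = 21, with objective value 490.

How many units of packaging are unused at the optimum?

24

packaging used = 1·11 + 1·21 = 32; slack = 56 − 32 = 24.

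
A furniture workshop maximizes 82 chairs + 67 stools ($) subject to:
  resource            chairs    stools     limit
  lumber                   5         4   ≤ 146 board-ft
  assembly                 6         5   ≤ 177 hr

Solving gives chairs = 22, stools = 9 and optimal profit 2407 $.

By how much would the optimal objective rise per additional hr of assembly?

At the optimum: lumber uses 146 of 146 (binding); assembly uses 177 of 177 (binding).
Dual feasibility on the basic columns requires 5·y_lumber + 6·y_assembly = 82, 4·y_lumber + 5·y_assembly = 67.
Solving: y_lumber = 8, y_assembly = 7.
Shadow price of assembly = 7.

7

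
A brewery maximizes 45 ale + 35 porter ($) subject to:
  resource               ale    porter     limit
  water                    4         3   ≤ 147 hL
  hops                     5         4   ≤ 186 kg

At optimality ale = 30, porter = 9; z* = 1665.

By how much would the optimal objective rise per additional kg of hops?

At the optimum: water uses 147 of 147 (binding); hops uses 186 of 186 (binding).
The binding rows give the dual system: 4·y_water + 5·y_hops = 45 and 3·y_water + 4·y_hops = 35.
Solving: y_water = 5, y_hops = 5.
Shadow price of hops = 5.

5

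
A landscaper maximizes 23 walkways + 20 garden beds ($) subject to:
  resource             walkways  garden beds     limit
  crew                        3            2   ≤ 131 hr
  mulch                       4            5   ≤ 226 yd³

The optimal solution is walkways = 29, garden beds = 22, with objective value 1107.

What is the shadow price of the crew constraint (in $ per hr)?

5

Both crew and mulch are binding at x*.
From A_Bᵀ y = c: 3·y_crew + 4·y_mulch = 23; 2·y_crew + 5·y_mulch = 20.
→ y_crew = 5 and y_mulch = 2.
Shadow price of crew = 5.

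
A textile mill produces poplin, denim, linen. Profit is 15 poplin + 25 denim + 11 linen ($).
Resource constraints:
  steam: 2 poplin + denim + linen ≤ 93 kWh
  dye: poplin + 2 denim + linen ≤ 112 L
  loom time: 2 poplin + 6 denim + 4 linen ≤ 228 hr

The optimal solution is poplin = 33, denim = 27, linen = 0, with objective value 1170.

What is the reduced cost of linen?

Binding: steam and loom time. Non-binding: dye (25 unused).
By complementary slackness, y = 0 for the non-binding constraint.
The binding rows give the dual system: 2·y_steam + 2·y_loom time = 15 and 1·y_steam + 6·y_loom time = 25.
Solving: y_steam = 4, y_loom time = 3.5.
Reduced cost of linen: c₃ − yᵀa₃ = 11 − (4·1 + 3.5·4) = 11 − 18 = -7.

-7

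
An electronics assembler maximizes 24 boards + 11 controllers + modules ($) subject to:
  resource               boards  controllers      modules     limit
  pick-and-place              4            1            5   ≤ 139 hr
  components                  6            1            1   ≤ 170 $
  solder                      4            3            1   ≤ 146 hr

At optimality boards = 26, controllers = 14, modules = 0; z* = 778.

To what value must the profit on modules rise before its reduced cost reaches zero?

Check each constraint at x*: pick-and-place 118/139 (slack 21); components 170/170 (tight); solder 146/146 (tight).
Slack constraints have shadow price 0 (complementary slackness).
The binding rows give the dual system: 6·y_components + 4·y_solder = 24 and 1·y_components + 3·y_solder = 11.
Solving: y_components = 2, y_solder = 3.
modules enters the basis when its profit ≥ yᵀa₃ = 2·1 + 3·1 = 5.

5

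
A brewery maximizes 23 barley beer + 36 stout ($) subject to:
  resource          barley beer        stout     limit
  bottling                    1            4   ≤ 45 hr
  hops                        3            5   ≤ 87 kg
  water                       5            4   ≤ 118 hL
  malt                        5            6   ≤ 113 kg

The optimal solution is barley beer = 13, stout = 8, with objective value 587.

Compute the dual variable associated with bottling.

Binding: bottling and malt. Non-binding: hops (8 unused), water (21 unused).
Slack constraints have shadow price 0 (complementary slackness).
From A_Bᵀ y = c: 1·y_bottling + 5·y_malt = 23; 4·y_bottling + 6·y_malt = 36.
Solving: y_bottling = 3, y_malt = 4.
Shadow price of bottling = 3.

3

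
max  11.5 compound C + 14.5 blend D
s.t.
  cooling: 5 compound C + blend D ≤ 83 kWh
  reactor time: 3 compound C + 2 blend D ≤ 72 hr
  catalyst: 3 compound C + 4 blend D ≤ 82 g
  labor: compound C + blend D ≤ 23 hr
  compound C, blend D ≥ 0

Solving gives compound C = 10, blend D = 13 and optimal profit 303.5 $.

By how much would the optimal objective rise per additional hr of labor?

Check each constraint at x*: cooling 63/83 (slack 20); reactor time 56/72 (slack 16); catalyst 82/82 (tight); labor 23/23 (tight).
Since cooling, reactor time are not tight, their duals are 0.
Dual feasibility on the basic columns requires 3·y_catalyst + 1·y_labor = 11.5, 4·y_catalyst + 1·y_labor = 14.5.
This yields shadow prices y_catalyst = 3, y_labor = 2.5.
Shadow price of labor = 2.5.

2.5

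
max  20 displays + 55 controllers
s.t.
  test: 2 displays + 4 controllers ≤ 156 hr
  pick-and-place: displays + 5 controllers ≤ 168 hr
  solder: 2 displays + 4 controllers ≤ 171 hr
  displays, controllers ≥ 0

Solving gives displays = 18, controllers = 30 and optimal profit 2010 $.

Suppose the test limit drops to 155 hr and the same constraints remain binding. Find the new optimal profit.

2002.5

Binding: test and pick-and-place. Non-binding: solder (15 unused).
Slack constraints have shadow price 0 (complementary slackness).
The binding rows give the dual system: 2·y_test + 1·y_pick-and-place = 20 and 4·y_test + 5·y_pick-and-place = 55.
This yields shadow prices y_test = 7.5, y_pick-and-place = 5.
Δz = y_test·Δb = 7.5 × (-1) = -7.5, so new z* = 2010 − 7.5 = 2002.5.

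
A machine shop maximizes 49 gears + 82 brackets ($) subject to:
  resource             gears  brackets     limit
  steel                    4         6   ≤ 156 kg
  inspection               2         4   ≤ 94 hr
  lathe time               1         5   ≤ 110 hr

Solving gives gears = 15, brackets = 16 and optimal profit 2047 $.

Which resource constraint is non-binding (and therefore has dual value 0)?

steel: 156/156 (binding)
inspection: 94/94 (binding)
lathe time: 95/110 (slack 15)
By complementary slackness, a constraint with positive slack has shadow price 0 → lathe time.

lathe time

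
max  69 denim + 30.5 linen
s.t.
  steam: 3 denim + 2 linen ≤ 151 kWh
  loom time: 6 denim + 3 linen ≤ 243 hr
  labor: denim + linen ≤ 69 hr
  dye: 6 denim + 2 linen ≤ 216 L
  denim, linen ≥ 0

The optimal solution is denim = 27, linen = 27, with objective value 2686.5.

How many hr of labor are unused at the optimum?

15

labor used = 1·27 + 1·27 = 54; slack = 69 − 54 = 15.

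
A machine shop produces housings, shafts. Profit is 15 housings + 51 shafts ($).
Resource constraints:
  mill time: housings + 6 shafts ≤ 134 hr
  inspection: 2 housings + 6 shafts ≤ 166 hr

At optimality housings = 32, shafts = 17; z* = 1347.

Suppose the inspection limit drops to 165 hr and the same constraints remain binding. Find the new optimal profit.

1340.5

Both mill time and inspection are binding at x*.
From A_Bᵀ y = c: 1·y_mill time + 2·y_inspection = 15; 6·y_mill time + 6·y_inspection = 51.
Solving: y_mill time = 2, y_inspection = 6.5.
Δz = y_inspection·Δb = 6.5 × (-1) = -6.5, so new z* = 1347 − 6.5 = 1340.5.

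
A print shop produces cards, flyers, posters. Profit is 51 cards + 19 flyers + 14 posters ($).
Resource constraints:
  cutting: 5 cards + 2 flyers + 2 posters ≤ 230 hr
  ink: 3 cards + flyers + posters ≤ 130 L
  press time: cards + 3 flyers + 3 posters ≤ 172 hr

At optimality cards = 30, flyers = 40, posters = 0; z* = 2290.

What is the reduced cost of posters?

-5

At the optimum: cutting uses 230 of 230 (binding); ink uses 130 of 130 (binding); press time uses 150 of 172 (slack = 22).
Since press time is not tight, its dual is 0.
Dual feasibility on the basic columns requires 5·y_cutting + 3·y_ink = 51, 2·y_cutting + 1·y_ink = 19.
This yields shadow prices y_cutting = 6, y_ink = 7.
Reduced cost of posters: c₃ − yᵀa₃ = 14 − (6·2 + 7·1) = 14 − 19 = -5.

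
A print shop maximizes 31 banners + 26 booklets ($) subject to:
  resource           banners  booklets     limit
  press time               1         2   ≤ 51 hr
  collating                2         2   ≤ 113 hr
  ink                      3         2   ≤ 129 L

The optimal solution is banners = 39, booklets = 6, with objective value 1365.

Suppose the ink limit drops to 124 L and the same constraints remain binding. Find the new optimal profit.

Check each constraint at x*: press time 51/51 (tight); collating 90/113 (slack 23); ink 129/129 (tight).
By complementary slackness, y = 0 for the non-binding constraint.
From A_Bᵀ y = c: 1·y_press time + 3·y_ink = 31; 2·y_press time + 2·y_ink = 26.
This yields shadow prices y_press time = 4, y_ink = 9.
Δz = y_ink·Δb = 9 × (-5) = -45, so new z* = 1365 − 45 = 1320.

1320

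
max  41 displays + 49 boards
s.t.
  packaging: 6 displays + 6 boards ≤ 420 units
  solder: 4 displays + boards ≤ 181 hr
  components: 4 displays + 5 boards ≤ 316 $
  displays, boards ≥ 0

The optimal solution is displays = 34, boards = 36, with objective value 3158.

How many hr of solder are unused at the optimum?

solder used = 4·34 + 1·36 = 172; slack = 181 − 172 = 9.

9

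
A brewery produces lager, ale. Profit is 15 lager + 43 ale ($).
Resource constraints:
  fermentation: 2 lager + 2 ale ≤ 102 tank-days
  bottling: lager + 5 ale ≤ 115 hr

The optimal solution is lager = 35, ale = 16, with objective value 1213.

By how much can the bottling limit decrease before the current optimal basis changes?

Binding constraints: fermentation, bottling. The basis is B = [[2,2],[1,5]] with det 8.
Per unit decrease in bottling, x* moves by d = (0.25, -0.25).
The basis stays optimal until ale reaches 0; allowable decrease = 64 hr.

64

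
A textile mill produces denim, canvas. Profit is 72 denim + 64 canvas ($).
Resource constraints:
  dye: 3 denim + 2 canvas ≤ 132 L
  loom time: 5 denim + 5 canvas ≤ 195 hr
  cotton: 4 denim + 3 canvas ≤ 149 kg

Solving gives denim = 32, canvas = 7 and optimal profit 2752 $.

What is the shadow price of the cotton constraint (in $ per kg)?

Binding: loom time and cotton. Non-binding: dye (22 unused).
Slack constraints have shadow price 0 (complementary slackness).
Dual feasibility on the basic columns requires 5·y_loom time + 4·y_cotton = 72, 5·y_loom time + 3·y_cotton = 64.
→ y_loom time = 8 and y_cotton = 8.
Shadow price of cotton = 8.

8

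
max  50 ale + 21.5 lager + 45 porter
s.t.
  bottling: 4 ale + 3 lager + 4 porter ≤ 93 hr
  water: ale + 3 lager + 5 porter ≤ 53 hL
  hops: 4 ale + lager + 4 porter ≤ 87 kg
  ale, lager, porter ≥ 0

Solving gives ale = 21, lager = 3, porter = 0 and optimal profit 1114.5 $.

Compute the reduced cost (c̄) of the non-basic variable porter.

-5

Binding: bottling and hops. Non-binding: water (23 unused).
Since water is not tight, its dual is 0.
The binding rows give the dual system: 4·y_bottling + 4·y_hops = 50 and 3·y_bottling + 1·y_hops = 21.5.
Solving: y_bottling = 4.5, y_hops = 8.
Reduced cost of porter: c₃ − yᵀa₃ = 45 − (4.5·4 + 8·4) = 45 − 50 = -5.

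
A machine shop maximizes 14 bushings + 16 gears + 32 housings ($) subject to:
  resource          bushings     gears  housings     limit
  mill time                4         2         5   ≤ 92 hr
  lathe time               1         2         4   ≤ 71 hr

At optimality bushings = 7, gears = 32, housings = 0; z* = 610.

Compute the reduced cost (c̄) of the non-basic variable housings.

Check each constraint at x*: mill time 92/92 (tight); lathe time 71/71 (tight).
From A_Bᵀ y = c: 4·y_mill time + 1·y_lathe time = 14; 2·y_mill time + 2·y_lathe time = 16.
This yields shadow prices y_mill time = 2, y_lathe time = 6.
Reduced cost of housings: c₃ − yᵀa₃ = 32 − (2·5 + 6·4) = 32 − 34 = -2.

-2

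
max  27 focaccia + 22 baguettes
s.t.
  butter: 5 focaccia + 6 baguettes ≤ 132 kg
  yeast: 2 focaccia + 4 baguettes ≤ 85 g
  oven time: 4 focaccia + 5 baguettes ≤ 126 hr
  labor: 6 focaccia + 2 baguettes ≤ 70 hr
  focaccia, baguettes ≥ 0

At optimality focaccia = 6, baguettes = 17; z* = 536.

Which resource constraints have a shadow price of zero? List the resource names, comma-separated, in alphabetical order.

butter: 132/132 (binding)
yeast: 80/85 (slack 5)
oven time: 109/126 (slack 17)
labor: 70/70 (binding)
By complementary slackness, a constraint with positive slack has shadow price 0 → oven time, yeast.

oven time, yeast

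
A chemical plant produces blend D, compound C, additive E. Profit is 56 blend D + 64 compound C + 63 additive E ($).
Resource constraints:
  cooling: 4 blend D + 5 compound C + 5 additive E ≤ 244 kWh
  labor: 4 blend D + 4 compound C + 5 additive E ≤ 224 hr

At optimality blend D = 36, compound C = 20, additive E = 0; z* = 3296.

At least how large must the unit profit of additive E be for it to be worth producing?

70

At the optimum: cooling uses 244 of 244 (binding); labor uses 224 of 224 (binding).
From A_Bᵀ y = c: 4·y_cooling + 4·y_labor = 56; 5·y_cooling + 4·y_labor = 64.
Solving: y_cooling = 8, y_labor = 6.
additive E enters the basis when its profit ≥ yᵀa₃ = 8·5 + 6·5 = 70.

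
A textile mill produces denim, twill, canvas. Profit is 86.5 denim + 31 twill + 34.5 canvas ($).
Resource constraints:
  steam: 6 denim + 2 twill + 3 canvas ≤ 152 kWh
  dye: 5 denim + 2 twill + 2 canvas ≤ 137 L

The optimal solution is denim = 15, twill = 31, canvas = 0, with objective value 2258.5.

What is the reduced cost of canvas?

-5.5

Check each constraint at x*: steam 152/152 (tight); dye 137/137 (tight).
From A_Bᵀ y = c: 6·y_steam + 5·y_dye = 86.5; 2·y_steam + 2·y_dye = 31.
This yields shadow prices y_steam = 9, y_dye = 6.5.
Reduced cost of canvas: c₃ − yᵀa₃ = 34.5 − (9·3 + 6.5·2) = 34.5 − 40 = -5.5.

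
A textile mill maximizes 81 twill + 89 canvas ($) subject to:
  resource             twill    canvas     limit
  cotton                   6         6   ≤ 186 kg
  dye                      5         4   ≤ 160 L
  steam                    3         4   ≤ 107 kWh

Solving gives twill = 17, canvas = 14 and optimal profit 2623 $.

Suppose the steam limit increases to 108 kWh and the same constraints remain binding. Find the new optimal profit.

2631

Binding: cotton and steam. Non-binding: dye (19 unused).
Since dye is not tight, its dual is 0.
The binding rows give the dual system: 6·y_cotton + 3·y_steam = 81 and 6·y_cotton + 4·y_steam = 89.
This yields shadow prices y_cotton = 9.5, y_steam = 8.
Δz = y_steam·Δb = 8 × (1) = 8, so new z* = 2623 + 8 = 2631.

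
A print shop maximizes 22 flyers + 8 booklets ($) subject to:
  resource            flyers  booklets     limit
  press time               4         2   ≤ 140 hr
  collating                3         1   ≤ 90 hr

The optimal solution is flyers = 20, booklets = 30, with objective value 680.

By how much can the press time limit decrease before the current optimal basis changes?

20

Binding constraints: press time, collating. The basis is B = [[4,2],[3,1]] with det -2.
Per unit decrease in press time, x* moves by d = (0.5, -1.5).
The basis stays optimal until booklets reaches 0; allowable decrease = 20 hr.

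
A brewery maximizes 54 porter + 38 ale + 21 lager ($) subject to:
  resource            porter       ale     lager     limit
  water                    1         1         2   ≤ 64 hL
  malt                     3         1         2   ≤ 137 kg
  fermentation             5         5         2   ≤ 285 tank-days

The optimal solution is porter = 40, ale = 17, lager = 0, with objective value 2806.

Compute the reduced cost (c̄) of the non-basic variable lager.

Binding: malt and fermentation. Non-binding: water (7 unused).
By complementary slackness, y = 0 for the non-binding constraint.
From A_Bᵀ y = c: 3·y_malt + 5·y_fermentation = 54; 1·y_malt + 5·y_fermentation = 38.
Solving: y_malt = 8, y_fermentation = 6.
Reduced cost of lager: c₃ − yᵀa₃ = 21 − (8·2 + 6·2) = 21 − 28 = -7.

-7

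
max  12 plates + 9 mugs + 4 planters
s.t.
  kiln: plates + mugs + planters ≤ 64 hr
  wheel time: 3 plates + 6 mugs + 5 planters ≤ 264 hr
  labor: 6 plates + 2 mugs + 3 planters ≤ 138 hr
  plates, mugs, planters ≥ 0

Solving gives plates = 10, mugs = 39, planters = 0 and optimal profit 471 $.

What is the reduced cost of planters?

-5.5

Binding: wheel time and labor. Non-binding: kiln (15 unused).
By complementary slackness, y = 0 for the non-binding constraint.
From A_Bᵀ y = c: 3·y_wheel time + 6·y_labor = 12; 6·y_wheel time + 2·y_labor = 9.
This yields shadow prices y_wheel time = 1, y_labor = 1.5.
Reduced cost of planters: c₃ − yᵀa₃ = 4 − (1·5 + 1.5·3) = 4 − 9.5 = -5.5.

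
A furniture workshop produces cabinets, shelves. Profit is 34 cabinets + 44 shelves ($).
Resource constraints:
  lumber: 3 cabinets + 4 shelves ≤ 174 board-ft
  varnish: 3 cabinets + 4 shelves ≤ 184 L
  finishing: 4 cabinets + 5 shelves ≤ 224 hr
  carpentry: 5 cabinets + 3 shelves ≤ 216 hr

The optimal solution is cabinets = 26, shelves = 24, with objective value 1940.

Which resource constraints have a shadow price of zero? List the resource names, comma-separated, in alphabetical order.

lumber: 174/174 (binding)
varnish: 174/184 (slack 10)
finishing: 224/224 (binding)
carpentry: 202/216 (slack 14)
By complementary slackness, a constraint with positive slack has shadow price 0 → carpentry, varnish.

carpentry, varnish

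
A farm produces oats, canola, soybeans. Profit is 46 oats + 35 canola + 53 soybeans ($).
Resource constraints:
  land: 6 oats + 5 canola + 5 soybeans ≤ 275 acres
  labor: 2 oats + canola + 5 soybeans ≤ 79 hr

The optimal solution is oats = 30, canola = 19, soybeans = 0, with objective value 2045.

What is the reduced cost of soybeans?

-2

Check each constraint at x*: land 275/275 (tight); labor 79/79 (tight).
From A_Bᵀ y = c: 6·y_land + 2·y_labor = 46; 5·y_land + 1·y_labor = 35.
This yields shadow prices y_land = 6, y_labor = 5.
Reduced cost of soybeans: c₃ − yᵀa₃ = 53 − (6·5 + 5·5) = 53 − 55 = -2.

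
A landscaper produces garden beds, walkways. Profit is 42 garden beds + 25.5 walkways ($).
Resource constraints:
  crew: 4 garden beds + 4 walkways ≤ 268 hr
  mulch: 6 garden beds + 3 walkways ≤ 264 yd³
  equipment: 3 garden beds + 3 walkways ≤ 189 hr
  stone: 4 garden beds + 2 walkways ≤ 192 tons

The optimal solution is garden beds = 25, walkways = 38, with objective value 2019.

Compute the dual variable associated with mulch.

5.5

Check each constraint at x*: crew 252/268 (slack 16); mulch 264/264 (tight); equipment 189/189 (tight); stone 176/192 (slack 16).
By complementary slackness, y = 0 for the non-binding constraints.
The binding rows give the dual system: 6·y_mulch + 3·y_equipment = 42 and 3·y_mulch + 3·y_equipment = 25.5.
This yields shadow prices y_mulch = 5.5, y_equipment = 3.
Shadow price of mulch = 5.5.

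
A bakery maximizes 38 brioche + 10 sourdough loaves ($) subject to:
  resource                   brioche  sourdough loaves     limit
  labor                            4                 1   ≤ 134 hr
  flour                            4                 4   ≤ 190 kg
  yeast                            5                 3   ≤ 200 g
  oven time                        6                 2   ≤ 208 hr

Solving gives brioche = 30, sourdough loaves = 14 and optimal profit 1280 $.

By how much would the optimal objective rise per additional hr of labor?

At the optimum: labor uses 134 of 134 (binding); flour uses 176 of 190 (slack = 14); yeast uses 192 of 200 (slack = 8); oven time uses 208 of 208 (binding).
By complementary slackness, y = 0 for the non-binding constraints.
From A_Bᵀ y = c: 4·y_labor + 6·y_oven time = 38; 1·y_labor + 2·y_oven time = 10.
Solving: y_labor = 8, y_oven time = 1.
Shadow price of labor = 8.

8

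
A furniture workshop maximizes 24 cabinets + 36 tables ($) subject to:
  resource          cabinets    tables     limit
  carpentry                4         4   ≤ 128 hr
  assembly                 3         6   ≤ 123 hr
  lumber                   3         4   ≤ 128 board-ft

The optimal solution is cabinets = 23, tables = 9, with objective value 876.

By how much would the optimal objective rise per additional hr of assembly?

4

At the optimum: carpentry uses 128 of 128 (binding); assembly uses 123 of 123 (binding); lumber uses 105 of 128 (slack = 23).
Slack constraints have shadow price 0 (complementary slackness).
Dual feasibility on the basic columns requires 4·y_carpentry + 3·y_assembly = 24, 4·y_carpentry + 6·y_assembly = 36.
This yields shadow prices y_carpentry = 3, y_assembly = 4.
Shadow price of assembly = 4.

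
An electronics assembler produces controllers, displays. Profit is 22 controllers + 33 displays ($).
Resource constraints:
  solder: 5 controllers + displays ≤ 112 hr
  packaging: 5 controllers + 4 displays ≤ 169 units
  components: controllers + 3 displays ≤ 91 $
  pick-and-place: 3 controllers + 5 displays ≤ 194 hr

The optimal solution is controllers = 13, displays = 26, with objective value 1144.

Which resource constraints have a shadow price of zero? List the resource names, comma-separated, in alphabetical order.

pick-and-place, solder

solder: 91/112 (slack 21)
packaging: 169/169 (binding)
components: 91/91 (binding)
pick-and-place: 169/194 (slack 25)
By complementary slackness, a constraint with positive slack has shadow price 0 → pick-and-place, solder.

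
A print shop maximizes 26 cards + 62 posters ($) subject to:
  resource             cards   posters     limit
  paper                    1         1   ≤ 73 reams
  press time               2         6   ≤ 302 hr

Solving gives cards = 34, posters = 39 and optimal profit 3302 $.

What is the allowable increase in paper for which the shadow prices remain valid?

78

Binding constraints: paper, press time. The basis is B = [[1,1],[2,6]] with det 4.
Per unit increase in paper, x* moves by d = (1.5, -0.5).
The basis stays optimal until posters reaches 0; allowable increase = 78 reams.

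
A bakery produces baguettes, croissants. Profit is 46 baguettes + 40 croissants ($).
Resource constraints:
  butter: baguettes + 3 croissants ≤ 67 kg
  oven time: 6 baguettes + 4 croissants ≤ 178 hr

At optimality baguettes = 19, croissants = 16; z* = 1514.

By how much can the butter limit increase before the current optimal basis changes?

Binding constraints: butter, oven time. The basis is B = [[1,3],[6,4]] with det -14.
Per unit increase in butter, x* moves by d = (-0.2857, 0.4286).
The basis stays optimal until baguettes reaches 0; allowable increase = 66.5 kg.

66.5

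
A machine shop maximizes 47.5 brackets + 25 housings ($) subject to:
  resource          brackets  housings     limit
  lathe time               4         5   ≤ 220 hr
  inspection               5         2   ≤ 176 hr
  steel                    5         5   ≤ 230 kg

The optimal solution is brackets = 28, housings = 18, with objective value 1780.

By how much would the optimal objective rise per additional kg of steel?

At the optimum: lathe time uses 202 of 220 (slack = 18); inspection uses 176 of 176 (binding); steel uses 230 of 230 (binding).
Slack constraints have shadow price 0 (complementary slackness).
From A_Bᵀ y = c: 5·y_inspection + 5·y_steel = 47.5; 2·y_inspection + 5·y_steel = 25.
Solving: y_inspection = 7.5, y_steel = 2.
Shadow price of steel = 2.

2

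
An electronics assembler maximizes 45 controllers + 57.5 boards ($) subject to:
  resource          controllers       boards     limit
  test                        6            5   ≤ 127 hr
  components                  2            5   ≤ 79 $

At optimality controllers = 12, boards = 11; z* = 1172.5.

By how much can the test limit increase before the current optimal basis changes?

110

Binding constraints: test, components. The basis is B = [[6,5],[2,5]] with det 20.
Per unit increase in test, x* moves by d = (0.25, -0.1).
The basis stays optimal until boards reaches 0; allowable increase = 110 hr.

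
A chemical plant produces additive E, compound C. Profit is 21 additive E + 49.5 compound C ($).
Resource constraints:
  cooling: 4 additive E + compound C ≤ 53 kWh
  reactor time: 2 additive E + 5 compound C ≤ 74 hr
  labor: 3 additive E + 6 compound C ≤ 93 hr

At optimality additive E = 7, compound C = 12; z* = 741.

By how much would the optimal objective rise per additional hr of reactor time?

7.5

Check each constraint at x*: cooling 40/53 (slack 13); reactor time 74/74 (tight); labor 93/93 (tight).
By complementary slackness, y = 0 for the non-binding constraint.
The binding rows give the dual system: 2·y_reactor time + 3·y_labor = 21 and 5·y_reactor time + 6·y_labor = 49.5.
→ y_reactor time = 7.5 and y_labor = 2.
Shadow price of reactor time = 7.5.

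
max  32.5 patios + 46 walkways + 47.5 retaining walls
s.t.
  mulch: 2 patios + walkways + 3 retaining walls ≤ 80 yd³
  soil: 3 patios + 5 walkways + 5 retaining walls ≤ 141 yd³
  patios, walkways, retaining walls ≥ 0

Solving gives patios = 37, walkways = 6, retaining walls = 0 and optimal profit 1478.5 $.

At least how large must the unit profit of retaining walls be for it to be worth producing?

Both mulch and soil are binding at x*.
From A_Bᵀ y = c: 2·y_mulch + 3·y_soil = 32.5; 1·y_mulch + 5·y_soil = 46.
Solving: y_mulch = 3.5, y_soil = 8.5.
retaining walls enters the basis when its profit ≥ yᵀa₃ = 3.5·3 + 8.5·5 = 53.

53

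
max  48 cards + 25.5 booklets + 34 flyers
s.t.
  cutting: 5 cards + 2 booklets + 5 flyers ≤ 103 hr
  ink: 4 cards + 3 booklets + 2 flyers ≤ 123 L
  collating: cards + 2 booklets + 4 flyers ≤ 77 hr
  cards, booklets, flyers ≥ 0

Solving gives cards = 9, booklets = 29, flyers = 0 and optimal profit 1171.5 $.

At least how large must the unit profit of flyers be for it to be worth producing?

39

Check each constraint at x*: cutting 103/103 (tight); ink 123/123 (tight); collating 67/77 (slack 10).
Since collating is not tight, its dual is 0.
The binding rows give the dual system: 5·y_cutting + 4·y_ink = 48 and 2·y_cutting + 3·y_ink = 25.5.
This yields shadow prices y_cutting = 6, y_ink = 4.5.
flyers enters the basis when its profit ≥ yᵀa₃ = 6·5 + 4.5·2 = 39.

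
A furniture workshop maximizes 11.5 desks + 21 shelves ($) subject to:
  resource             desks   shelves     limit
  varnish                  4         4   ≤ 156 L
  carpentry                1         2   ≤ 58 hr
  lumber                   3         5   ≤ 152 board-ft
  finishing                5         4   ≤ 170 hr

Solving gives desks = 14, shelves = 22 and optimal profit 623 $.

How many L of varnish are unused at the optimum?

12

varnish used = 4·14 + 4·22 = 144; slack = 156 − 144 = 12.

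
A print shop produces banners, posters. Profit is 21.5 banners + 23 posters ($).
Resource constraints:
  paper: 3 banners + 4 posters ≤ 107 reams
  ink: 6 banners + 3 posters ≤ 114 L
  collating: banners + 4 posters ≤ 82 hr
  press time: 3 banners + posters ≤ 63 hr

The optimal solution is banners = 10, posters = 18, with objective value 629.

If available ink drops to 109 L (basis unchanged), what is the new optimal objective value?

Binding: ink and collating. Non-binding: paper (5 unused), press time (15 unused).
Since paper, press time are not tight, their duals are 0.
The binding rows give the dual system: 6·y_ink + 1·y_collating = 21.5 and 3·y_ink + 4·y_collating = 23.
→ y_ink = 3 and y_collating = 3.5.
Δz = y_ink·Δb = 3 × (-5) = -15, so new z* = 629 − 15 = 614.

614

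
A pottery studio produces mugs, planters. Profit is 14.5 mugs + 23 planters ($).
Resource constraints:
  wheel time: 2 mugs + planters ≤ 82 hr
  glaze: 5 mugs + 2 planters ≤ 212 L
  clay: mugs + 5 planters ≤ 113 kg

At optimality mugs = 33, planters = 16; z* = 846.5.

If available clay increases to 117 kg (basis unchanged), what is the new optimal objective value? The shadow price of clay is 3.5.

Δb = 4, so new z* = 846.5 + (3.5)·(4) = 846.5 + 14 = 860.5.

860.5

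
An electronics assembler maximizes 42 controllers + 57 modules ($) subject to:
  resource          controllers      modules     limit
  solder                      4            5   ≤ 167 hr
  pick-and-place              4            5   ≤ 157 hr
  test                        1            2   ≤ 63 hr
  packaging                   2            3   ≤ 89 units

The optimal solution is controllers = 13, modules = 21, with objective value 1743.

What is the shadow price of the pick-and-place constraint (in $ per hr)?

Check each constraint at x*: solder 157/167 (slack 10); pick-and-place 157/157 (tight); test 55/63 (slack 8); packaging 89/89 (tight).
Since solder, test are not tight, their duals are 0.
The binding rows give the dual system: 4·y_pick-and-place + 2·y_packaging = 42 and 5·y_pick-and-place + 3·y_packaging = 57.
→ y_pick-and-place = 6 and y_packaging = 9.
Shadow price of pick-and-place = 6.

6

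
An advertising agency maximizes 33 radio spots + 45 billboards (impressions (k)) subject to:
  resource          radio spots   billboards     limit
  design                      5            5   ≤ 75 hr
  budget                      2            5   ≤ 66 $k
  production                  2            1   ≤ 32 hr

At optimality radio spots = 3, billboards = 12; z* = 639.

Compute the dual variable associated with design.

Binding: design and budget. Non-binding: production (14 unused).
Since production is not tight, its dual is 0.
The binding rows give the dual system: 5·y_design + 2·y_budget = 33 and 5·y_design + 5·y_budget = 45.
Solving: y_design = 5, y_budget = 4.
Shadow price of design = 5.

5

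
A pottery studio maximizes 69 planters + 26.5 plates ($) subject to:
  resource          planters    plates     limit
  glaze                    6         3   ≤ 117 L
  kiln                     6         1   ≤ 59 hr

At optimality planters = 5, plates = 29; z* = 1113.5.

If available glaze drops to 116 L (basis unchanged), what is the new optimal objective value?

At the optimum: glaze uses 117 of 117 (binding); kiln uses 59 of 59 (binding).
From A_Bᵀ y = c: 6·y_glaze + 6·y_kiln = 69; 3·y_glaze + 1·y_kiln = 26.5.
→ y_glaze = 7.5 and y_kiln = 4.
Δz = y_glaze·Δb = 7.5 × (-1) = -7.5, so new z* = 1113.5 − 7.5 = 1106.

1106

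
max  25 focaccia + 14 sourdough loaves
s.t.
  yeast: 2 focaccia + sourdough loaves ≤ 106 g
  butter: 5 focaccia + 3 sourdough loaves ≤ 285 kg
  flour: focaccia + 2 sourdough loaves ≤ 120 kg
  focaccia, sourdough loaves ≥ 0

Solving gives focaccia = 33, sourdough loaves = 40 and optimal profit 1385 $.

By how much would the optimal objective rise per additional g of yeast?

5

Check each constraint at x*: yeast 106/106 (tight); butter 285/285 (tight); flour 113/120 (slack 7).
Slack constraints have shadow price 0 (complementary slackness).
The binding rows give the dual system: 2·y_yeast + 5·y_butter = 25 and 1·y_yeast + 3·y_butter = 14.
This yields shadow prices y_yeast = 5, y_butter = 3.
Shadow price of yeast = 5.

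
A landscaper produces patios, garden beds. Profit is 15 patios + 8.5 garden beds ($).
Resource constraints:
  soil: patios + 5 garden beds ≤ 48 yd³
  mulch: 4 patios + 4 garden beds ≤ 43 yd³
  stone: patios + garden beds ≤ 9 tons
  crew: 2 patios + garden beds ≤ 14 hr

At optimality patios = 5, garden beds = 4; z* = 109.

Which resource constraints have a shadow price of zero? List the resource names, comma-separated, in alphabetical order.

mulch, soil

soil: 25/48 (slack 23)
mulch: 36/43 (slack 7)
stone: 9/9 (binding)
crew: 14/14 (binding)
By complementary slackness, a constraint with positive slack has shadow price 0 → mulch, soil.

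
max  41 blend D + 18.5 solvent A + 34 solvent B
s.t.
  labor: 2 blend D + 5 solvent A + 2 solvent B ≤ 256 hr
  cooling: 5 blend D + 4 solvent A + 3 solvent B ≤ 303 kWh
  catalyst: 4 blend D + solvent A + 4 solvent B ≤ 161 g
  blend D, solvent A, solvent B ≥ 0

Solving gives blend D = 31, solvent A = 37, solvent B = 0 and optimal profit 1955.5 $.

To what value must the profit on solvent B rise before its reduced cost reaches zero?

35

Binding: cooling and catalyst. Non-binding: labor (9 unused).
Slack constraints have shadow price 0 (complementary slackness).
Dual feasibility on the basic columns requires 5·y_cooling + 4·y_catalyst = 41, 4·y_cooling + 1·y_catalyst = 18.5.
This yields shadow prices y_cooling = 3, y_catalyst = 6.5.
solvent B enters the basis when its profit ≥ yᵀa₃ = 3·3 + 6.5·4 = 35.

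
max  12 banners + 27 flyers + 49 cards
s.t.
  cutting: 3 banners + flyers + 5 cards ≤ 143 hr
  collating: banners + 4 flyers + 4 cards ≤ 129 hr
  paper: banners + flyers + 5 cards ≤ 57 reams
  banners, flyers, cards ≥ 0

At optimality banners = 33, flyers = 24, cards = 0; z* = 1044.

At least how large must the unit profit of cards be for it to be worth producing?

Check each constraint at x*: cutting 123/143 (slack 20); collating 129/129 (tight); paper 57/57 (tight).
Slack constraints have shadow price 0 (complementary slackness).
From A_Bᵀ y = c: 1·y_collating + 1·y_paper = 12; 4·y_collating + 1·y_paper = 27.
Solving: y_collating = 5, y_paper = 7.
cards enters the basis when its profit ≥ yᵀa₃ = 5·4 + 7·5 = 55.

55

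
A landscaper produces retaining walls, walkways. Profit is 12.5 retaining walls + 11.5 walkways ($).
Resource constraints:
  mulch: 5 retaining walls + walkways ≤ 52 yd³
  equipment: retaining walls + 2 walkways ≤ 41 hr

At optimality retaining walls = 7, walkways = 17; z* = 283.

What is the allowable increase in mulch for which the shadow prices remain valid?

Binding constraints: mulch, equipment. The basis is B = [[5,1],[1,2]] with det 9.
Per unit increase in mulch, x* moves by d = (0.2222, -0.1111).
The basis stays optimal until walkways reaches 0; allowable increase = 153 yd³.

153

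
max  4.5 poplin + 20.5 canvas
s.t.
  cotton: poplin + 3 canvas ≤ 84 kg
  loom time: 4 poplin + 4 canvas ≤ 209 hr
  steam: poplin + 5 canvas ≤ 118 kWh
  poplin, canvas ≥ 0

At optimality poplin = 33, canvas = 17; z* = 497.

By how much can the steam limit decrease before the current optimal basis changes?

Binding constraints: cotton, steam. The basis is B = [[1,3],[1,5]] with det 2.
Per unit decrease in steam, x* moves by d = (1.5, -0.5).
The basis stays optimal until loom time becomes binding; allowable decrease = 2.25 kWh.

2.25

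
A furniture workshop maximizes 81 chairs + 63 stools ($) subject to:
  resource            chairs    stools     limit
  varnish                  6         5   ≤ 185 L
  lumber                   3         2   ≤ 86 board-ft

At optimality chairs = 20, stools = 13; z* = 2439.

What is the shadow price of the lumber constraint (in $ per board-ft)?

Check each constraint at x*: varnish 185/185 (tight); lumber 86/86 (tight).
The binding rows give the dual system: 6·y_varnish + 3·y_lumber = 81 and 5·y_varnish + 2·y_lumber = 63.
→ y_varnish = 9 and y_lumber = 9.
Shadow price of lumber = 9.

9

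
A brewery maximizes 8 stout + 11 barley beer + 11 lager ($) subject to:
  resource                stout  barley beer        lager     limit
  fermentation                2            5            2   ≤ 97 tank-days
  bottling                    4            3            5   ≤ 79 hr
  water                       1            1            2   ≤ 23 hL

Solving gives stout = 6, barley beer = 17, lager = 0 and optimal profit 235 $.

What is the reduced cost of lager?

-3

Binding: fermentation and water. Non-binding: bottling (4 unused).
By complementary slackness, y = 0 for the non-binding constraint.
From A_Bᵀ y = c: 2·y_fermentation + 1·y_water = 8; 5·y_fermentation + 1·y_water = 11.
Solving: y_fermentation = 1, y_water = 6.
Reduced cost of lager: c₃ − yᵀa₃ = 11 − (1·2 + 6·2) = 11 − 14 = -3.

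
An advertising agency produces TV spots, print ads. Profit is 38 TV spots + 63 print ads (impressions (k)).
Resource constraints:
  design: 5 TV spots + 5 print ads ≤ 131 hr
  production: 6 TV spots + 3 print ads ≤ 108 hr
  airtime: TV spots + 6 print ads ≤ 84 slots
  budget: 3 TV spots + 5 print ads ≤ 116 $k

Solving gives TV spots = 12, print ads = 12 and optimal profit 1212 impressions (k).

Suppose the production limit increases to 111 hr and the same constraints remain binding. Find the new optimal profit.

Check each constraint at x*: design 120/131 (slack 11); production 108/108 (tight); airtime 84/84 (tight); budget 96/116 (slack 20).
Since design, budget are not tight, their duals are 0.
The binding rows give the dual system: 6·y_production + 1·y_airtime = 38 and 3·y_production + 6·y_airtime = 63.
This yields shadow prices y_production = 5, y_airtime = 8.
Δz = y_production·Δb = 5 × (3) = 15, so new z* = 1212 + 15 = 1227.

1227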